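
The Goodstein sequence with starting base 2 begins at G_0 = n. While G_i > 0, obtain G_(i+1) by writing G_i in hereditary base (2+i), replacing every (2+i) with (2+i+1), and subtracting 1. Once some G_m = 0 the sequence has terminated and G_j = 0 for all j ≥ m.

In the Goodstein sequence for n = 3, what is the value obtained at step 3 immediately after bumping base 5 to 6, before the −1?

G_0 = 3. HB_2(3) = 2 + 1. Bump = 4. G_1 = 3.
G_1 = 3. HB_3(3) = 3. Bump = 4. G_2 = 3.
G_2 = 3. HB_4(3) = 3. Bump = 3. G_3 = 2.

2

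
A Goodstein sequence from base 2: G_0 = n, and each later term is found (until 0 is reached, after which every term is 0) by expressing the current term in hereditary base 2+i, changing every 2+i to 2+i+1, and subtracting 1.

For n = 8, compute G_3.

6310

G_0 = 8. HB_2(8) = 2^(2 + 1). Bump = 81. G_1 = 80.
G_1 = 80. HB_3(80) = 2·3^3 + 2·3^2 + 2·3 + 2. Bump = 554. G_2 = 553.
G_2 = 553. HB_4(553) = 2·4^4 + 2·4^2 + 2·4 + 1. Bump = 6311. G_3 = 6310.
G_3 = 6310. HB_5(6310) = 2·5^5 + 2·5^2 + 2·5. Bump = 93396. G_4 = 93395.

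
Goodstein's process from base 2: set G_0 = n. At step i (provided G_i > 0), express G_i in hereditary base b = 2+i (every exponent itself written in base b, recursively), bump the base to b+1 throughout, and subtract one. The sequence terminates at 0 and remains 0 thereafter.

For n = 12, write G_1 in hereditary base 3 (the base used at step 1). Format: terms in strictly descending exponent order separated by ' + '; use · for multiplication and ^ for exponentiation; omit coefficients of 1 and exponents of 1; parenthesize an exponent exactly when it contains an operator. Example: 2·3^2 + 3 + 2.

base 2: 12 = 2^(2 + 1) + 2^2; at 3: 3^(3 + 1) + 3^3 = 108; next = 107
base 3: 107 = 3^(3 + 1) + 2·3^2 + 2·3 + 2; at 4: 4^(4 + 1) + 2·4^2 + 2·4 + 2 = 1066; next = 1065

3^(3 + 1) + 2·3^2 + 2·3 + 2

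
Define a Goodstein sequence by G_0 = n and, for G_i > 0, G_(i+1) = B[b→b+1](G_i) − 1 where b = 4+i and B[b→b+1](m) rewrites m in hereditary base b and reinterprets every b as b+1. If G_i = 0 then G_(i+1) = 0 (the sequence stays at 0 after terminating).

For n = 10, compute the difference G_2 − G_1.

1

step 0: 10 = 2·4 + 2; sub 5 for 4: 2·5 + 2; = 12; G_1 = 12−1 = 11
step 1: 11 = 2·5 + 1; sub 6 for 5: 2·6 + 1; = 13; G_2 = 13−1 = 12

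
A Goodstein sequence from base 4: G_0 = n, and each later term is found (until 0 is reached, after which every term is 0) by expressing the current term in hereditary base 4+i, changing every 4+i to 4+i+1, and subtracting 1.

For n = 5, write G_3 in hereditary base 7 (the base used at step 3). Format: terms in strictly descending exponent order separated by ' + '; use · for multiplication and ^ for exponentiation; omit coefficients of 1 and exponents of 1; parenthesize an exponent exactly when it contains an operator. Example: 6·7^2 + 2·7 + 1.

4

(0) 5|_4 = 4 + 1 ↦ 5 + 1|_5 = 6 ⇒ 5
(1) 5|_5 = 5 ↦ 6|_6 = 6 ⇒ 5
(2) 5|_6 = 5 ↦ 5|_7 = 5 ⇒ 4
(3) 4|_7 = 4 ↦ 4|_8 = 4 ⇒ 3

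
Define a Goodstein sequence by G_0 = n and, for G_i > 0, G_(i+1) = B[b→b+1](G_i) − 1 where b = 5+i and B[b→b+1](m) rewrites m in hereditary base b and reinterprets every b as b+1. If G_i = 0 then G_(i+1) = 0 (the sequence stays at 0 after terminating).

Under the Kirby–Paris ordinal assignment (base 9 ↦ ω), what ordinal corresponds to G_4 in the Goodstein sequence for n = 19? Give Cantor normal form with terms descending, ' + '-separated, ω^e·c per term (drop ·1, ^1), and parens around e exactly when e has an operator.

base 5: 19 = 3·5 + 4; at 6: 3·6 + 4 = 22; next = 21
base 6: 21 = 3·6 + 3; at 7: 3·7 + 3 = 24; next = 23
base 7: 23 = 3·7 + 2; at 8: 3·8 + 2 = 26; next = 25
base 8: 25 = 3·8 + 1; at 9: 3·9 + 1 = 28; next = 27

ω·3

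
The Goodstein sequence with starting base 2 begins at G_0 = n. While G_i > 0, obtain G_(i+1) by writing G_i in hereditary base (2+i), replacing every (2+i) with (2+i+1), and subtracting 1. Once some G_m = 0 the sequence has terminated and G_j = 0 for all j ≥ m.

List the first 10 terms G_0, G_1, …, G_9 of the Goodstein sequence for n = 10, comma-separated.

step 0: 10 = 2^(2 + 1) + 2; sub 3 for 2: 3^(3 + 1) + 3; = 84; G_1 = 84−1 = 83
step 1: 83 = 3^(3 + 1) + 2; sub 4 for 3: 4^(4 + 1) + 2; = 1026; G_2 = 1026−1 = 1025
step 2: 1025 = 4^(4 + 1) + 1; sub 5 for 4: 5^(5 + 1) + 1; = 15626; G_3 = 15626−1 = 15625
step 3: 15625 = 5^(5 + 1); sub 6 for 5: 6^(6 + 1); = 279936; G_4 = 279936−1 = 279935
step 4: 279935 = 5·6^6 + 5·6^5 + 5·6^4 + 5·6^3 + 5·6^2 + 5·6 + 5; sub 7 for 6: 5·7^7 + 5·7^5 + 5·7^4 + 5·7^3 + 5·7^2 + 5·7 + 5; = 4215755; G_5 = 4215755−1 = 4215754
step 5: 4215754 = 5·7^7 + 5·7^5 + 5·7^4 + 5·7^3 + 5·7^2 + 5·7 + 4; sub 8 for 7: 5·8^8 + 5·8^5 + 5·8^4 + 5·8^3 + 5·8^2 + 5·8 + 4; = 84073324; G_6 = 84073324−1 = 84073323
step 6: 84073323 = 5·8^8 + 5·8^5 + 5·8^4 + 5·8^3 + 5·8^2 + 5·8 + 3; sub 9 for 8: 5·9^9 + 5·9^5 + 5·9^4 + 5·9^3 + 5·9^2 + 5·9 + 3; = 1937434593; G_7 = 1937434593−1 = 1937434592
step 7: 1937434592 = 5·9^9 + 5·9^5 + 5·9^4 + 5·9^3 + 5·9^2 + 5·9 + 2; sub 10 for 9: 5·10^10 + 5·10^5 + 5·10^4 + 5·10^3 + 5·10^2 + 5·10 + 2; = 50000555552; G_8 = 50000555552−1 = 50000555551
step 8: 50000555551 = 5·10^10 + 5·10^5 + 5·10^4 + 5·10^3 + 5·10^2 + 5·10 + 1; sub 11 for 10: 5·11^11 + 5·11^5 + 5·11^4 + 5·11^3 + 5·11^2 + 5·11 + 1; = 1426559238831; G_9 = 1426559238831−1 = 1426559238830

10, 83, 1025, 15625, 279935, 4215754, 84073323, 1937434592, 50000555551, 1426559238830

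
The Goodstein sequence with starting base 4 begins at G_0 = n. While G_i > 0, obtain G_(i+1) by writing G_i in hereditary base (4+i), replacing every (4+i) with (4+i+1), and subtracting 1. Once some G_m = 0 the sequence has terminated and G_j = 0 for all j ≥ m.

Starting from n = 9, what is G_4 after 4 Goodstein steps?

9 —HB4→ 2·4 + 1 —bump→ 2·5 + 1 = 11 —(−1)→ 10
10 —HB5→ 2·5 —bump→ 2·6 = 12 —(−1)→ 11
11 —HB6→ 6 + 5 —bump→ 7 + 5 = 12 —(−1)→ 11
11 —HB7→ 7 + 4 —bump→ 8 + 4 = 12 —(−1)→ 11
11 —HB8→ 8 + 3 —bump→ 9 + 3 = 12 —(−1)→ 11

11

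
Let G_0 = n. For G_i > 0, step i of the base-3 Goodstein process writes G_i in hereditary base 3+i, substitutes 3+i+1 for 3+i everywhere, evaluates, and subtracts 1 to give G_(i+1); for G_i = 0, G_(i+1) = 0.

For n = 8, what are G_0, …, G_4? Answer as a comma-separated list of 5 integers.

[0] 8 ≡ 2·3 + 2 (base 3). Lift 4: 10. −1: 9.
[1] 9 ≡ 2·4 + 1 (base 4). Lift 5: 11. −1: 10.
[2] 10 ≡ 2·5 (base 5). Lift 6: 12. −1: 11.
[3] 11 ≡ 6 + 5 (base 6). Lift 7: 12. −1: 11.

8, 9, 10, 11, 11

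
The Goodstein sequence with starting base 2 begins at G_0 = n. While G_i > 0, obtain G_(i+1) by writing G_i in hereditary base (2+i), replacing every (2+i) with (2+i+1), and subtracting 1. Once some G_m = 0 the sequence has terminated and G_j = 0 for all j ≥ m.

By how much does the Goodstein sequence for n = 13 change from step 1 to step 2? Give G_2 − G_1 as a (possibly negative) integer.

1171

[0] 13 ≡ 2^(2 + 1) + 2^2 + 1 (base 2). Lift 3: 109. −1: 108.
[1] 108 ≡ 3^(3 + 1) + 3^3 (base 3). Lift 4: 1280. −1: 1279.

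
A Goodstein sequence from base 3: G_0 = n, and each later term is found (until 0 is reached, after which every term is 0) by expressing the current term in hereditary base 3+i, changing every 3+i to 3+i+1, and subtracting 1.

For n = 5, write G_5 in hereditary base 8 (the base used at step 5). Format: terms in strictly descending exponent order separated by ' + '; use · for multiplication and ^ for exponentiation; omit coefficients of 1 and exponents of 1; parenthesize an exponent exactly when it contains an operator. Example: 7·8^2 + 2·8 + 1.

(0) 5|_3 = 3 + 2 ↦ 4 + 2|_4 = 6 ⇒ 5
(1) 5|_4 = 4 + 1 ↦ 5 + 1|_5 = 6 ⇒ 5
(2) 5|_5 = 5 ↦ 6|_6 = 6 ⇒ 5
(3) 5|_6 = 5 ↦ 5|_7 = 5 ⇒ 4
(4) 4|_7 = 4 ↦ 4|_8 = 4 ⇒ 3
(5) 3|_8 = 3 ↦ 3|_9 = 3 ⇒ 2

3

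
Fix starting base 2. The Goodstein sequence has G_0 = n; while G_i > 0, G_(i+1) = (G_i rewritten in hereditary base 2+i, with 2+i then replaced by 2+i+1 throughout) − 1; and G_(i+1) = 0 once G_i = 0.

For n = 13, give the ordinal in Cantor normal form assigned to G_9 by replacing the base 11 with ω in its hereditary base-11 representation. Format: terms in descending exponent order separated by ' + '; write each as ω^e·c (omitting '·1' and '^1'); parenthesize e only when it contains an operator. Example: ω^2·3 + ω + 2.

ω^(ω + 1) + ω^3·3 + ω^2·3 + ω·2 + 4

[0] 13 ≡ 2^(2 + 1) + 2^2 + 1 (base 2). Lift 3: 109. −1: 108.
[1] 108 ≡ 3^(3 + 1) + 3^3 (base 3). Lift 4: 1280. −1: 1279.
[2] 1279 ≡ 4^(4 + 1) + 3·4^3 + 3·4^2 + 3·4 + 3 (base 4). Lift 5: 16093. −1: 16092.
[3] 16092 ≡ 5^(5 + 1) + 3·5^3 + 3·5^2 + 3·5 + 2 (base 5). Lift 6: 280712. −1: 280711.
[4] 280711 ≡ 6^(6 + 1) + 3·6^3 + 3·6^2 + 3·6 + 1 (base 6). Lift 7: 5765999. −1: 5765998.
[5] 5765998 ≡ 7^(7 + 1) + 3·7^3 + 3·7^2 + 3·7 (base 7). Lift 8: 134219480. −1: 134219479.
[6] 134219479 ≡ 8^(8 + 1) + 3·8^3 + 3·8^2 + 2·8 + 7 (base 8). Lift 9: 3486786856. −1: 3486786855.
[7] 3486786855 ≡ 9^(9 + 1) + 3·9^3 + 3·9^2 + 2·9 + 6 (base 9). Lift 10: 100000003326. −1: 100000003325.
[8] 100000003325 ≡ 10^(10 + 1) + 3·10^3 + 3·10^2 + 2·10 + 5 (base 10). Lift 11: 3138428381104. −1: 3138428381103.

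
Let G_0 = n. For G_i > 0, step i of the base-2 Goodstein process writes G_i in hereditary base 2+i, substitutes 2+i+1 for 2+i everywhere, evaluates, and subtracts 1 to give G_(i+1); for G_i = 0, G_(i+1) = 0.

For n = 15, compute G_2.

1283

15 —HB2→ 2^(2 + 1) + 2^2 + 2 + 1 —bump→ 3^(3 + 1) + 3^3 + 3 + 1 = 112 —(−1)→ 111
111 —HB3→ 3^(3 + 1) + 3^3 + 3 —bump→ 4^(4 + 1) + 4^4 + 4 = 1284 —(−1)→ 1283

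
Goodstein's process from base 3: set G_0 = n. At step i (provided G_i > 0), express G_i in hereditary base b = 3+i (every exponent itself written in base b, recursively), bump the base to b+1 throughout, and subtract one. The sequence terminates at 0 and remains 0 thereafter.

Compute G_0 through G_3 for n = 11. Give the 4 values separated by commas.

11, 17, 25, 35

step 0: 11 = 3^2 + 2; sub 4 for 3: 4^2 + 2; = 18; G_1 = 18−1 = 17
step 1: 17 = 4^2 + 1; sub 5 for 4: 5^2 + 1; = 26; G_2 = 26−1 = 25
step 2: 25 = 5^2; sub 6 for 5: 6^2; = 36; G_3 = 36−1 = 35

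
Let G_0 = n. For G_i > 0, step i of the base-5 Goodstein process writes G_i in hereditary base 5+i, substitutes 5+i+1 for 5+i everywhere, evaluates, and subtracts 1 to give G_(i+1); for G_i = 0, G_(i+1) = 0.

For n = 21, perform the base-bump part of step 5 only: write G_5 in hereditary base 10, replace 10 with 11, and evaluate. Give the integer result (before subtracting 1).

i=0: 21 = 4·5 + 1 (b=5); 5→6: 4·6 + 1 = 25; 25−1 = 24
i=1: 24 = 4·6 (b=6); 6→7: 4·7 = 28; 28−1 = 27
i=2: 27 = 3·7 + 6 (b=7); 7→8: 3·8 + 6 = 30; 30−1 = 29
i=3: 29 = 3·8 + 5 (b=8); 8→9: 3·9 + 5 = 32; 32−1 = 31
i=4: 31 = 3·9 + 4 (b=9); 9→10: 3·10 + 4 = 34; 34−1 = 33
i=5: 33 = 3·10 + 3 (b=10); 10→11: 3·11 + 3 = 36; 36−1 = 35

36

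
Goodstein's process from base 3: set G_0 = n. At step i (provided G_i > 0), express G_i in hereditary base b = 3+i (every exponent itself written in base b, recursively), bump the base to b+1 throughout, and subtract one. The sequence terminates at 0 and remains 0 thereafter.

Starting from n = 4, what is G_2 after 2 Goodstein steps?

(0) 4|_3 = 3 + 1 ↦ 4 + 1|_4 = 5 ⇒ 4
(1) 4|_4 = 4 ↦ 5|_5 = 5 ⇒ 4
(2) 4|_5 = 4 ↦ 4|_6 = 4 ⇒ 3

4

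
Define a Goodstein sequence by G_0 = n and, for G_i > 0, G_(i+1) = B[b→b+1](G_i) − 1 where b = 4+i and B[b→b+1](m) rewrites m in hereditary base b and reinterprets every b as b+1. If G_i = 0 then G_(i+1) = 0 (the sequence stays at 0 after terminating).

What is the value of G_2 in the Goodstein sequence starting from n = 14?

18

step 0: 14 = 3·4 + 2; sub 5 for 4: 3·5 + 2; = 17; G_1 = 17−1 = 16
step 1: 16 = 3·5 + 1; sub 6 for 5: 3·6 + 1; = 19; G_2 = 19−1 = 18
step 2: 18 = 3·6; sub 7 for 6: 3·7; = 21; G_3 = 21−1 = 20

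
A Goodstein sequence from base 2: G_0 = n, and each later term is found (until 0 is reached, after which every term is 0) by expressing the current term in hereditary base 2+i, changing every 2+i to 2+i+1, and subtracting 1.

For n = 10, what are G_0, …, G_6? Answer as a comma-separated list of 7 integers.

10 —HB2→ 2^(2 + 1) + 2 —bump→ 3^(3 + 1) + 3 = 84 —(−1)→ 83
83 —HB3→ 3^(3 + 1) + 2 —bump→ 4^(4 + 1) + 2 = 1026 —(−1)→ 1025
1025 —HB4→ 4^(4 + 1) + 1 —bump→ 5^(5 + 1) + 1 = 15626 —(−1)→ 15625
15625 —HB5→ 5^(5 + 1) —bump→ 6^(6 + 1) = 279936 —(−1)→ 279935
279935 —HB6→ 5·6^6 + 5·6^5 + 5·6^4 + 5·6^3 + 5·6^2 + 5·6 + 5 —bump→ 5·7^7 + 5·7^5 + 5·7^4 + 5·7^3 + 5·7^2 + 5·7 + 5 = 4215755 —(−1)→ 4215754
4215754 —HB7→ 5·7^7 + 5·7^5 + 5·7^4 + 5·7^3 + 5·7^2 + 5·7 + 4 —bump→ 5·8^8 + 5·8^5 + 5·8^4 + 5·8^3 + 5·8^2 + 5·8 + 4 = 84073324 —(−1)→ 84073323

10, 83, 1025, 15625, 279935, 4215754, 84073323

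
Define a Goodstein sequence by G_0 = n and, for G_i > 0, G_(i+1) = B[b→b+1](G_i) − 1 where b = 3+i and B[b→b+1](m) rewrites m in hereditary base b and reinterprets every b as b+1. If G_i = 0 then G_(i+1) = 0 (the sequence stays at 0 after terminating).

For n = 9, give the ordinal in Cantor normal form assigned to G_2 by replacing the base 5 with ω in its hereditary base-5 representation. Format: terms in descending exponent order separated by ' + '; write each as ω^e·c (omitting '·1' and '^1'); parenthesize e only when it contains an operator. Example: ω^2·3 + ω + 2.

9 —HB3→ 3^2 —bump→ 4^2 = 16 —(−1)→ 15
15 —HB4→ 3·4 + 3 —bump→ 3·5 + 3 = 18 —(−1)→ 17
17 —HB5→ 3·5 + 2 —bump→ 3·6 + 2 = 20 —(−1)→ 19

ω·3 + 2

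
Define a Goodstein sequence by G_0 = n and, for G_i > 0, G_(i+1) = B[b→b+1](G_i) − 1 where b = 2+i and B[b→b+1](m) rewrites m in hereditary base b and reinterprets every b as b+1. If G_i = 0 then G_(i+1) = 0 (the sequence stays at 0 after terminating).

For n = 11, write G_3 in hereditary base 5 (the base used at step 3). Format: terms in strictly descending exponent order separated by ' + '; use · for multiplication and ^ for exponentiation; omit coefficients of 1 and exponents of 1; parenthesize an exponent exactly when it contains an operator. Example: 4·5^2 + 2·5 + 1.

5^(5 + 1) + 2

11 —HB2→ 2^(2 + 1) + 2 + 1 —bump→ 3^(3 + 1) + 3 + 1 = 85 —(−1)→ 84
84 —HB3→ 3^(3 + 1) + 3 —bump→ 4^(4 + 1) + 4 = 1028 —(−1)→ 1027
1027 —HB4→ 4^(4 + 1) + 3 —bump→ 5^(5 + 1) + 3 = 15628 —(−1)→ 15627
15627 —HB5→ 5^(5 + 1) + 2 —bump→ 6^(6 + 1) + 2 = 279938 —(−1)→ 279937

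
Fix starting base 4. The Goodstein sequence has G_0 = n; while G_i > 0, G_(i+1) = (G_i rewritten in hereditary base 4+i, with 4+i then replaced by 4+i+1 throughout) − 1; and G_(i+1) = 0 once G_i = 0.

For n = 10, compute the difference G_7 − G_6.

0

[0] 10 ≡ 2·4 + 2 (base 4). Lift 5: 12. −1: 11.
[1] 11 ≡ 2·5 + 1 (base 5). Lift 6: 13. −1: 12.
[2] 12 ≡ 2·6 (base 6). Lift 7: 14. −1: 13.
[3] 13 ≡ 7 + 6 (base 7). Lift 8: 14. −1: 13.
[4] 13 ≡ 8 + 5 (base 8). Lift 9: 14. −1: 13.
[5] 13 ≡ 9 + 4 (base 9). Lift 10: 14. −1: 13.
[6] 13 ≡ 10 + 3 (base 10). Lift 11: 14. −1: 13.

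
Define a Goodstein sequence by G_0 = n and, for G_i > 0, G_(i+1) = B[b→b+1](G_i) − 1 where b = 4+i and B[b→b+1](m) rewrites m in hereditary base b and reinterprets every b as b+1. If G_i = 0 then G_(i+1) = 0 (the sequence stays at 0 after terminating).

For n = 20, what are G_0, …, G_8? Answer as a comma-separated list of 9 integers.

(0) 20|_4 = 4^2 + 4 ↦ 5^2 + 5|_5 = 30 ⇒ 29
(1) 29|_5 = 5^2 + 4 ↦ 6^2 + 4|_6 = 40 ⇒ 39
(2) 39|_6 = 6^2 + 3 ↦ 7^2 + 3|_7 = 52 ⇒ 51
(3) 51|_7 = 7^2 + 2 ↦ 8^2 + 2|_8 = 66 ⇒ 65
(4) 65|_8 = 8^2 + 1 ↦ 9^2 + 1|_9 = 82 ⇒ 81
(5) 81|_9 = 9^2 ↦ 10^2|_10 = 100 ⇒ 99
(6) 99|_10 = 9·10 + 9 ↦ 9·11 + 9|_11 = 108 ⇒ 107
(7) 107|_11 = 9·11 + 8 ↦ 9·12 + 8|_12 = 116 ⇒ 115

20, 29, 39, 51, 65, 81, 99, 107, 115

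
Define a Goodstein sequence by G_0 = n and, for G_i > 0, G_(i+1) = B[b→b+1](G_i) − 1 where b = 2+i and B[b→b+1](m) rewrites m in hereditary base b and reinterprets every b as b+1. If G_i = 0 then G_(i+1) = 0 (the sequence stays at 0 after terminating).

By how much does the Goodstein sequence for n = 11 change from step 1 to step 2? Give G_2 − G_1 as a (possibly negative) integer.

943

G_0 = 11. HB_2(11) = 2^(2 + 1) + 2 + 1. Bump = 85. G_1 = 84.
G_1 = 84. HB_3(84) = 3^(3 + 1) + 3. Bump = 1028. G_2 = 1027.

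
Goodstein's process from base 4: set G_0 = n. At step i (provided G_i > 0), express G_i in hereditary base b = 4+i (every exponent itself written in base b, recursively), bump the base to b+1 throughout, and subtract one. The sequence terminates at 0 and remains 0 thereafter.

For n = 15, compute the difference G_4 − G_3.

i=0: 15 = 3·4 + 3 (b=4); 4→5: 3·5 + 3 = 18; 18−1 = 17
i=1: 17 = 3·5 + 2 (b=5); 5→6: 3·6 + 2 = 20; 20−1 = 19
i=2: 19 = 3·6 + 1 (b=6); 6→7: 3·7 + 1 = 22; 22−1 = 21
i=3: 21 = 3·7 (b=7); 7→8: 3·8 = 24; 24−1 = 23

2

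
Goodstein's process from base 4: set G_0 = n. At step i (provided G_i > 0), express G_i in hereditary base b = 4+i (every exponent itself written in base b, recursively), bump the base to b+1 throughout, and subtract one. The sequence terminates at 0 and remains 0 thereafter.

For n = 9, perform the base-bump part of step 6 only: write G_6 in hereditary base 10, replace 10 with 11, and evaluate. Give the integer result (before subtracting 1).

(0) 9|_4 = 2·4 + 1 ↦ 2·5 + 1|_5 = 11 ⇒ 10
(1) 10|_5 = 2·5 ↦ 2·6|_6 = 12 ⇒ 11
(2) 11|_6 = 6 + 5 ↦ 7 + 5|_7 = 12 ⇒ 11
(3) 11|_7 = 7 + 4 ↦ 8 + 4|_8 = 12 ⇒ 11
(4) 11|_8 = 8 + 3 ↦ 9 + 3|_9 = 12 ⇒ 11
(5) 11|_9 = 9 + 2 ↦ 10 + 2|_10 = 12 ⇒ 11

12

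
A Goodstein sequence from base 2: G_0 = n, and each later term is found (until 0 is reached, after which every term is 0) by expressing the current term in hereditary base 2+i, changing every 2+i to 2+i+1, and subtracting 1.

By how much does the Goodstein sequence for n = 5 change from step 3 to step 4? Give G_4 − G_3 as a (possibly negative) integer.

G_0=5  [base 2] 2^2 + 1  →[2↦3]→  3^3 + 1 = 28  −1 ⇒ G_1=27
G_1=27  [base 3] 3^3  →[3↦4]→  4^4 = 256  −1 ⇒ G_2=255
G_2=255  [base 4] 3·4^3 + 3·4^2 + 3·4 + 3  →[4↦5]→  3·5^3 + 3·5^2 + 3·5 + 3 = 468  −1 ⇒ G_3=467
G_3=467  [base 5] 3·5^3 + 3·5^2 + 3·5 + 2  →[5↦6]→  3·6^3 + 3·6^2 + 3·6 + 2 = 776  −1 ⇒ G_4=775

308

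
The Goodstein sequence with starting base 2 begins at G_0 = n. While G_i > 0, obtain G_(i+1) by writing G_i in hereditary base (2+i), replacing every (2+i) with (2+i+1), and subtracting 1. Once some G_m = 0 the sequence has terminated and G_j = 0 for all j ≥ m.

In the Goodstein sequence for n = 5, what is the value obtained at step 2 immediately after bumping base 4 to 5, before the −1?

[0] 5 ≡ 2^2 + 1 (base 2). Lift 3: 28. −1: 27.
[1] 27 ≡ 3^3 (base 3). Lift 4: 256. −1: 255.

468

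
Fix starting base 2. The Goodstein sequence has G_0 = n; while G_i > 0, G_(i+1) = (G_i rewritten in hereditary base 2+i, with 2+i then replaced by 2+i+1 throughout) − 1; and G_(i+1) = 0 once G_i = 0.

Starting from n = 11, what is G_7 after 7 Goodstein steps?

2749609302

11 —HB2→ 2^(2 + 1) + 2 + 1 —bump→ 3^(3 + 1) + 3 + 1 = 85 —(−1)→ 84
84 —HB3→ 3^(3 + 1) + 3 —bump→ 4^(4 + 1) + 4 = 1028 —(−1)→ 1027
1027 —HB4→ 4^(4 + 1) + 3 —bump→ 5^(5 + 1) + 3 = 15628 —(−1)→ 15627
15627 —HB5→ 5^(5 + 1) + 2 —bump→ 6^(6 + 1) + 2 = 279938 —(−1)→ 279937
279937 —HB6→ 6^(6 + 1) + 1 —bump→ 7^(7 + 1) + 1 = 5764802 —(−1)→ 5764801
5764801 —HB7→ 7^(7 + 1) —bump→ 8^(8 + 1) = 134217728 —(−1)→ 134217727
134217727 —HB8→ 7·8^8 + 7·8^7 + 7·8^6 + 7·8^5 + 7·8^4 + 7·8^3 + 7·8^2 + 7·8 + 7 —bump→ 7·9^9 + 7·9^7 + 7·9^6 + 7·9^5 + 7·9^4 + 7·9^3 + 7·9^2 + 7·9 + 7 = 2749609303 —(−1)→ 2749609302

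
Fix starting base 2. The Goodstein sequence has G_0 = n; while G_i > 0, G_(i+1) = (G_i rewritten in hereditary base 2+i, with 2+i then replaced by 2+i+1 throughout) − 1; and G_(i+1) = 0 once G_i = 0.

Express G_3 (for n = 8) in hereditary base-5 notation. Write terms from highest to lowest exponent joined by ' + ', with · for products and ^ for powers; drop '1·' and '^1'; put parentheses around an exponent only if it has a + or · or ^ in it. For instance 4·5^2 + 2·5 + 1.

2·5^5 + 2·5^2 + 2·5

G_0 = 8. HB_2(8) = 2^(2 + 1). Bump = 81. G_1 = 80.
G_1 = 80. HB_3(80) = 2·3^3 + 2·3^2 + 2·3 + 2. Bump = 554. G_2 = 553.
G_2 = 553. HB_4(553) = 2·4^4 + 2·4^2 + 2·4 + 1. Bump = 6311. G_3 = 6310.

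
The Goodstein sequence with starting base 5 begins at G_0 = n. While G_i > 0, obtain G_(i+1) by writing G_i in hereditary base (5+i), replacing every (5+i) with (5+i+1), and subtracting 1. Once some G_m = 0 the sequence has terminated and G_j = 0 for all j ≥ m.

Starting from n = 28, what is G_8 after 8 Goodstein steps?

(0) 28|_5 = 5^2 + 3 ↦ 6^2 + 3|_6 = 39 ⇒ 38
(1) 38|_6 = 6^2 + 2 ↦ 7^2 + 2|_7 = 51 ⇒ 50
(2) 50|_7 = 7^2 + 1 ↦ 8^2 + 1|_8 = 65 ⇒ 64
(3) 64|_8 = 8^2 ↦ 9^2|_9 = 81 ⇒ 80
(4) 80|_9 = 8·9 + 8 ↦ 8·10 + 8|_10 = 88 ⇒ 87
(5) 87|_10 = 8·10 + 7 ↦ 8·11 + 7|_11 = 95 ⇒ 94
(6) 94|_11 = 8·11 + 6 ↦ 8·12 + 6|_12 = 102 ⇒ 101
(7) 101|_12 = 8·12 + 5 ↦ 8·13 + 5|_13 = 109 ⇒ 108

108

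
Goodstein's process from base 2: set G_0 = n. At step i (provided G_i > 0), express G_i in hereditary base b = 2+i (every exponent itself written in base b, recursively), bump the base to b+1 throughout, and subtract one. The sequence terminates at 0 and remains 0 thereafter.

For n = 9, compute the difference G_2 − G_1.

(0) 9|_2 = 2^(2 + 1) + 1 ↦ 3^(3 + 1) + 1|_3 = 82 ⇒ 81
(1) 81|_3 = 3^(3 + 1) ↦ 4^(4 + 1)|_4 = 1024 ⇒ 1023

942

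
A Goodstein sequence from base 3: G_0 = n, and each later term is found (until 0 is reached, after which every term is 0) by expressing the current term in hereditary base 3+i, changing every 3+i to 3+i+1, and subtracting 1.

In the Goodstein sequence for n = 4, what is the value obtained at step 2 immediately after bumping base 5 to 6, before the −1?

base 3: 4 = 3 + 1; at 4: 4 + 1 = 5; next = 4
base 4: 4 = 4; at 5: 5 = 5; next = 4
base 5: 4 = 4; at 6: 4 = 4; next = 3

4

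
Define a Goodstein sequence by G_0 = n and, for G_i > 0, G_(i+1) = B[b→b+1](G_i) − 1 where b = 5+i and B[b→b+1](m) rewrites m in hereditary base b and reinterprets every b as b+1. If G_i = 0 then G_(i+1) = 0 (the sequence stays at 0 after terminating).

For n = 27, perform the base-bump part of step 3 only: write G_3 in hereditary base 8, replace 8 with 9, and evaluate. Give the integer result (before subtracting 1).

70

G_0 = 27. HB_5(27) = 5^2 + 2. Bump = 38. G_1 = 37.
G_1 = 37. HB_6(37) = 6^2 + 1. Bump = 50. G_2 = 49.
G_2 = 49. HB_7(49) = 7^2. Bump = 64. G_3 = 63.
G_3 = 63. HB_8(63) = 7·8 + 7. Bump = 70. G_4 = 69.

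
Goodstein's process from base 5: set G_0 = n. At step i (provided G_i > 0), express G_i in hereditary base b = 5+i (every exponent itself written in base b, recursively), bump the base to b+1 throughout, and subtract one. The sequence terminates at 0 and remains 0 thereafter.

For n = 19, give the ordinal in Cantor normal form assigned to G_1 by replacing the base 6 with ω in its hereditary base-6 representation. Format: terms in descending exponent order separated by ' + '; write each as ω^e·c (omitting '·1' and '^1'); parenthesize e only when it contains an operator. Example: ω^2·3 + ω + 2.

ω·3 + 3

base 5: 19 = 3·5 + 4; at 6: 3·6 + 4 = 22; next = 21
base 6: 21 = 3·6 + 3; at 7: 3·7 + 3 = 24; next = 23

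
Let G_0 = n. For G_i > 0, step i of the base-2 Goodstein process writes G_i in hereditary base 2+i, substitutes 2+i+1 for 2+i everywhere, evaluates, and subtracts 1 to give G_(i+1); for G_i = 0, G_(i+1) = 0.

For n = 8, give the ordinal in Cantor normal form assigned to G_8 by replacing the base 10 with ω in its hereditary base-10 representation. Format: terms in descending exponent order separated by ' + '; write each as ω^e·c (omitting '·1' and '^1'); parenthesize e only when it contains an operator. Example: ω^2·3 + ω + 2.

ω^ω·2 + ω^2·2 + ω + 1

i=0: 8 = 2^(2 + 1) (b=2); 2→3: 3^(3 + 1) = 81; 81−1 = 80
i=1: 80 = 2·3^3 + 2·3^2 + 2·3 + 2 (b=3); 3→4: 2·4^4 + 2·4^2 + 2·4 + 2 = 554; 554−1 = 553
i=2: 553 = 2·4^4 + 2·4^2 + 2·4 + 1 (b=4); 4→5: 2·5^5 + 2·5^2 + 2·5 + 1 = 6311; 6311−1 = 6310
i=3: 6310 = 2·5^5 + 2·5^2 + 2·5 (b=5); 5→6: 2·6^6 + 2·6^2 + 2·6 = 93396; 93396−1 = 93395
i=4: 93395 = 2·6^6 + 2·6^2 + 6 + 5 (b=6); 6→7: 2·7^7 + 2·7^2 + 7 + 5 = 1647196; 1647196−1 = 1647195
i=5: 1647195 = 2·7^7 + 2·7^2 + 7 + 4 (b=7); 7→8: 2·8^8 + 2·8^2 + 8 + 4 = 33554572; 33554572−1 = 33554571
i=6: 33554571 = 2·8^8 + 2·8^2 + 8 + 3 (b=8); 8→9: 2·9^9 + 2·9^2 + 9 + 3 = 774841152; 774841152−1 = 774841151
i=7: 774841151 = 2·9^9 + 2·9^2 + 9 + 2 (b=9); 9→10: 2·10^10 + 2·10^2 + 10 + 2 = 20000000212; 20000000212−1 = 20000000211
i=8: 20000000211 = 2·10^10 + 2·10^2 + 10 + 1 (b=10); 10→11: 2·11^11 + 2·11^2 + 11 + 1 = 570623341476; 570623341476−1 = 570623341475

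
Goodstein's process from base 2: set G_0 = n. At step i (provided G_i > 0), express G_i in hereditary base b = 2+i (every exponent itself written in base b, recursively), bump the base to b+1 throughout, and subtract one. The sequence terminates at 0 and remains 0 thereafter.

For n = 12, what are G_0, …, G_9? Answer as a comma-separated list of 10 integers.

(0) 12|_2 = 2^(2 + 1) + 2^2 ↦ 3^(3 + 1) + 3^3|_3 = 108 ⇒ 107
(1) 107|_3 = 3^(3 + 1) + 2·3^2 + 2·3 + 2 ↦ 4^(4 + 1) + 2·4^2 + 2·4 + 2|_4 = 1066 ⇒ 1065
(2) 1065|_4 = 4^(4 + 1) + 2·4^2 + 2·4 + 1 ↦ 5^(5 + 1) + 2·5^2 + 2·5 + 1|_5 = 15686 ⇒ 15685
(3) 15685|_5 = 5^(5 + 1) + 2·5^2 + 2·5 ↦ 6^(6 + 1) + 2·6^2 + 2·6|_6 = 280020 ⇒ 280019
(4) 280019|_6 = 6^(6 + 1) + 2·6^2 + 6 + 5 ↦ 7^(7 + 1) + 2·7^2 + 7 + 5|_7 = 5764911 ⇒ 5764910
(5) 5764910|_7 = 7^(7 + 1) + 2·7^2 + 7 + 4 ↦ 8^(8 + 1) + 2·8^2 + 8 + 4|_8 = 134217868 ⇒ 134217867
(6) 134217867|_8 = 8^(8 + 1) + 2·8^2 + 8 + 3 ↦ 9^(9 + 1) + 2·9^2 + 9 + 3|_9 = 3486784575 ⇒ 3486784574
(7) 3486784574|_9 = 9^(9 + 1) + 2·9^2 + 9 + 2 ↦ 10^(10 + 1) + 2·10^2 + 10 + 2|_10 = 100000000212 ⇒ 100000000211
(8) 100000000211|_10 = 10^(10 + 1) + 2·10^2 + 10 + 1 ↦ 11^(11 + 1) + 2·11^2 + 11 + 1|_11 = 3138428376975 ⇒ 3138428376974

12, 107, 1065, 15685, 280019, 5764910, 134217867, 3486784574, 100000000211, 3138428376974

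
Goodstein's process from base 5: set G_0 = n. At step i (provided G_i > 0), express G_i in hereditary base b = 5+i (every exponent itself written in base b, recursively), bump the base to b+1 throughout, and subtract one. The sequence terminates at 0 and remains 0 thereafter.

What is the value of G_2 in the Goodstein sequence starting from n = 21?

G_0=21  [base 5] 4·5 + 1  →[5↦6]→  4·6 + 1 = 25  −1 ⇒ G_1=24
G_1=24  [base 6] 4·6  →[6↦7]→  4·7 = 28  −1 ⇒ G_2=27
G_2=27  [base 7] 3·7 + 6  →[7↦8]→  3·8 + 6 = 30  −1 ⇒ G_3=29

27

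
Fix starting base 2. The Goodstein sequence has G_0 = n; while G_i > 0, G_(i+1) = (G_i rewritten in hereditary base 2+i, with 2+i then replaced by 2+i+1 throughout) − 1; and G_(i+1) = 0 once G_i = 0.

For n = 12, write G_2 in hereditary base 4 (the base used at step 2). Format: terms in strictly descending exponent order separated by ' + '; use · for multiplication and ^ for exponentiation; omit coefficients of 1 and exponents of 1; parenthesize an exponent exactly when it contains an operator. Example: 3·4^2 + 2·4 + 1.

12 —HB2→ 2^(2 + 1) + 2^2 —bump→ 3^(3 + 1) + 3^3 = 108 —(−1)→ 107
107 —HB3→ 3^(3 + 1) + 2·3^2 + 2·3 + 2 —bump→ 4^(4 + 1) + 2·4^2 + 2·4 + 2 = 1066 —(−1)→ 1065

4^(4 + 1) + 2·4^2 + 2·4 + 1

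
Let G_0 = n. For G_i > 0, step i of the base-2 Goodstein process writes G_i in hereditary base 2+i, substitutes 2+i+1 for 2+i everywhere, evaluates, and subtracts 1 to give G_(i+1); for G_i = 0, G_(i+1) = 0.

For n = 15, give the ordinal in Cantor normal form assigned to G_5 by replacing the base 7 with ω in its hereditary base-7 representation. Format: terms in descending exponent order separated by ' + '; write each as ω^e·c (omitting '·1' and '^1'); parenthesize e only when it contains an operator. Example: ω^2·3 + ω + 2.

15 —HB2→ 2^(2 + 1) + 2^2 + 2 + 1 —bump→ 3^(3 + 1) + 3^3 + 3 + 1 = 112 —(−1)→ 111
111 —HB3→ 3^(3 + 1) + 3^3 + 3 —bump→ 4^(4 + 1) + 4^4 + 4 = 1284 —(−1)→ 1283
1283 —HB4→ 4^(4 + 1) + 4^4 + 3 —bump→ 5^(5 + 1) + 5^5 + 3 = 18753 —(−1)→ 18752
18752 —HB5→ 5^(5 + 1) + 5^5 + 2 —bump→ 6^(6 + 1) + 6^6 + 2 = 326594 —(−1)→ 326593
326593 —HB6→ 6^(6 + 1) + 6^6 + 1 —bump→ 7^(7 + 1) + 7^7 + 1 = 6588345 —(−1)→ 6588344
6588344 —HB7→ 7^(7 + 1) + 7^7 —bump→ 8^(8 + 1) + 8^8 = 150994944 —(−1)→ 150994943

ω^(ω + 1) + ω^ω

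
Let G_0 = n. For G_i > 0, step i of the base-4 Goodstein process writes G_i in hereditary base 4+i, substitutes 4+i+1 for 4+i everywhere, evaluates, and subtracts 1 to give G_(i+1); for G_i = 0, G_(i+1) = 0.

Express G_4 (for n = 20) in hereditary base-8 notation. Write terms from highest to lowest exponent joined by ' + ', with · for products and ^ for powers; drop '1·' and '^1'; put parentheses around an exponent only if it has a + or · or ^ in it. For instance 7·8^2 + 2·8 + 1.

8^2 + 1

G_0=20  [base 4] 4^2 + 4  →[4↦5]→  5^2 + 5 = 30  −1 ⇒ G_1=29
G_1=29  [base 5] 5^2 + 4  →[5↦6]→  6^2 + 4 = 40  −1 ⇒ G_2=39
G_2=39  [base 6] 6^2 + 3  →[6↦7]→  7^2 + 3 = 52  −1 ⇒ G_3=51
G_3=51  [base 7] 7^2 + 2  →[7↦8]→  8^2 + 2 = 66  −1 ⇒ G_4=65
G_4=65  [base 8] 8^2 + 1  →[8↦9]→  9^2 + 1 = 82  −1 ⇒ G_5=81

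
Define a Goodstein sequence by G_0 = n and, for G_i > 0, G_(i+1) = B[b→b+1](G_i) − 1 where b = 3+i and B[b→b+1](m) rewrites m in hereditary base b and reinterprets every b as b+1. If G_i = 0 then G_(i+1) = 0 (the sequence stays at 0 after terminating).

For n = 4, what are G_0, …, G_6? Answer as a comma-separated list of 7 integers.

G_0 = 4. HB_3(4) = 3 + 1. Bump = 5. G_1 = 4.
G_1 = 4. HB_4(4) = 4. Bump = 5. G_2 = 4.
G_2 = 4. HB_5(4) = 4. Bump = 4. G_3 = 3.
G_3 = 3. HB_6(3) = 3. Bump = 3. G_4 = 2.
G_4 = 2. HB_7(2) = 2. Bump = 2. G_5 = 1.
G_5 = 1. HB_8(1) = 1. Bump = 1. G_6 = 0.

4, 4, 4, 3, 2, 1, 0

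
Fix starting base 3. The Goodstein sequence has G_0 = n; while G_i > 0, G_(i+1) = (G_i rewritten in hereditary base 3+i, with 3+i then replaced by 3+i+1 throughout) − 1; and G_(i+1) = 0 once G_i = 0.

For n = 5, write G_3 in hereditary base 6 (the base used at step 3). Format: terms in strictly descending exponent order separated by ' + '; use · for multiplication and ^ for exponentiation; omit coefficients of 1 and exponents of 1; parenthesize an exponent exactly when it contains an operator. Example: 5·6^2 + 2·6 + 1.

G_0=5  [base 3] 3 + 2  →[3↦4]→  4 + 2 = 6  −1 ⇒ G_1=5
G_1=5  [base 4] 4 + 1  →[4↦5]→  5 + 1 = 6  −1 ⇒ G_2=5
G_2=5  [base 5] 5  →[5↦6]→  6 = 6  −1 ⇒ G_3=5
G_3=5  [base 6] 5  →[6↦7]→  5 = 5  −1 ⇒ G_4=4

5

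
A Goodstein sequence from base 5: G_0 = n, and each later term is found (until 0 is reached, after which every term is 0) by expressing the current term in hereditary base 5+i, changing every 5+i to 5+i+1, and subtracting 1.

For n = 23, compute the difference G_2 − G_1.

3

step 0: 23 = 4·5 + 3; sub 6 for 5: 4·6 + 3; = 27; G_1 = 27−1 = 26
step 1: 26 = 4·6 + 2; sub 7 for 6: 4·7 + 2; = 30; G_2 = 30−1 = 29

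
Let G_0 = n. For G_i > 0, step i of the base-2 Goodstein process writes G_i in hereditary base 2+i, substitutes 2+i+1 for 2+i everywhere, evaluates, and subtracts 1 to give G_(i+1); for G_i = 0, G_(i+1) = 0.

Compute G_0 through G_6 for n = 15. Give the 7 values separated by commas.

G_0=15  [base 2] 2^(2 + 1) + 2^2 + 2 + 1  →[2↦3]→  3^(3 + 1) + 3^3 + 3 + 1 = 112  −1 ⇒ G_1=111
G_1=111  [base 3] 3^(3 + 1) + 3^3 + 3  →[3↦4]→  4^(4 + 1) + 4^4 + 4 = 1284  −1 ⇒ G_2=1283
G_2=1283  [base 4] 4^(4 + 1) + 4^4 + 3  →[4↦5]→  5^(5 + 1) + 5^5 + 3 = 18753  −1 ⇒ G_3=18752
G_3=18752  [base 5] 5^(5 + 1) + 5^5 + 2  →[5↦6]→  6^(6 + 1) + 6^6 + 2 = 326594  −1 ⇒ G_4=326593
G_4=326593  [base 6] 6^(6 + 1) + 6^6 + 1  →[6↦7]→  7^(7 + 1) + 7^7 + 1 = 6588345  −1 ⇒ G_5=6588344
G_5=6588344  [base 7] 7^(7 + 1) + 7^7  →[7↦8]→  8^(8 + 1) + 8^8 = 150994944  −1 ⇒ G_6=150994943

15, 111, 1283, 18752, 326593, 6588344, 150994943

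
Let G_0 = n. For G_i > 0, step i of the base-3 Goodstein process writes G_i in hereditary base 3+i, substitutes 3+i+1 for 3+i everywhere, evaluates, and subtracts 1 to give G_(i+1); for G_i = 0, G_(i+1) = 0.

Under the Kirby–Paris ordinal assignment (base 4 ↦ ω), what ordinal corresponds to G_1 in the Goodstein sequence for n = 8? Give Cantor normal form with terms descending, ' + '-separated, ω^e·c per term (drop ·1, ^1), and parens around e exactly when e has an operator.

ω·2 + 1

(0) 8|_3 = 2·3 + 2 ↦ 2·4 + 2|_4 = 10 ⇒ 9
(1) 9|_4 = 2·4 + 1 ↦ 2·5 + 1|_5 = 11 ⇒ 10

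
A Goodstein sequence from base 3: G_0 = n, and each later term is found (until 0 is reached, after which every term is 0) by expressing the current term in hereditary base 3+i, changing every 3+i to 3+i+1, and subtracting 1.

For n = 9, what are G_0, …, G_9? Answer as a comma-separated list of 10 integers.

9, 15, 17, 19, 21, 23, 24, 25, 26, 27

step 0: 9 = 3^2; sub 4 for 3: 4^2; = 16; G_1 = 16−1 = 15
step 1: 15 = 3·4 + 3; sub 5 for 4: 3·5 + 3; = 18; G_2 = 18−1 = 17
step 2: 17 = 3·5 + 2; sub 6 for 5: 3·6 + 2; = 20; G_3 = 20−1 = 19
step 3: 19 = 3·6 + 1; sub 7 for 6: 3·7 + 1; = 22; G_4 = 22−1 = 21
step 4: 21 = 3·7; sub 8 for 7: 3·8; = 24; G_5 = 24−1 = 23
step 5: 23 = 2·8 + 7; sub 9 for 8: 2·9 + 7; = 25; G_6 = 25−1 = 24
step 6: 24 = 2·9 + 6; sub 10 for 9: 2·10 + 6; = 26; G_7 = 26−1 = 25
step 7: 25 = 2·10 + 5; sub 11 for 10: 2·11 + 5; = 27; G_8 = 27−1 = 26
step 8: 26 = 2·11 + 4; sub 12 for 11: 2·12 + 4; = 28; G_9 = 28−1 = 27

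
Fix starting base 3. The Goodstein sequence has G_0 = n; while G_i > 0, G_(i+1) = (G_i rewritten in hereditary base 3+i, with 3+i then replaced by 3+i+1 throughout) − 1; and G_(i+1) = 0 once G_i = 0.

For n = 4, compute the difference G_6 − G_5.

-1

[0] 4 ≡ 3 + 1 (base 3). Lift 4: 5. −1: 4.
[1] 4 ≡ 4 (base 4). Lift 5: 5. −1: 4.
[2] 4 ≡ 4 (base 5). Lift 6: 4. −1: 3.
[3] 3 ≡ 3 (base 6). Lift 7: 3. −1: 2.
[4] 2 ≡ 2 (base 7). Lift 8: 2. −1: 1.
[5] 1 ≡ 1 (base 8). Lift 9: 1. −1: 0.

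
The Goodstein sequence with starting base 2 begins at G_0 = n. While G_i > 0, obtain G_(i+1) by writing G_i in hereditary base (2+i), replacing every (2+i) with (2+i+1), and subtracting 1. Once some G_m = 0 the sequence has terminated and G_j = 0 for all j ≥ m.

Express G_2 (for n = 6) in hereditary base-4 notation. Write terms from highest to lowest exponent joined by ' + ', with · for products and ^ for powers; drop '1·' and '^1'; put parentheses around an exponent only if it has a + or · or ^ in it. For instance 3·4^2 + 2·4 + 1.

4^4 + 1

(0) 6|_2 = 2^2 + 2 ↦ 3^3 + 3|_3 = 30 ⇒ 29
(1) 29|_3 = 3^3 + 2 ↦ 4^4 + 2|_4 = 258 ⇒ 257
(2) 257|_4 = 4^4 + 1 ↦ 5^5 + 1|_5 = 3126 ⇒ 3125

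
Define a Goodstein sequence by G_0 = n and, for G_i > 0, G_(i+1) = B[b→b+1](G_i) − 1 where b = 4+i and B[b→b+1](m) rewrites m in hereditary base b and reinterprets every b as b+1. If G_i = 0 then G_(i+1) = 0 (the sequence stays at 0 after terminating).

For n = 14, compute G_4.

[0] 14 ≡ 3·4 + 2 (base 4). Lift 5: 17. −1: 16.
[1] 16 ≡ 3·5 + 1 (base 5). Lift 6: 19. −1: 18.
[2] 18 ≡ 3·6 (base 6). Lift 7: 21. −1: 20.
[3] 20 ≡ 2·7 + 6 (base 7). Lift 8: 22. −1: 21.
[4] 21 ≡ 2·8 + 5 (base 8). Lift 9: 23. −1: 22.

21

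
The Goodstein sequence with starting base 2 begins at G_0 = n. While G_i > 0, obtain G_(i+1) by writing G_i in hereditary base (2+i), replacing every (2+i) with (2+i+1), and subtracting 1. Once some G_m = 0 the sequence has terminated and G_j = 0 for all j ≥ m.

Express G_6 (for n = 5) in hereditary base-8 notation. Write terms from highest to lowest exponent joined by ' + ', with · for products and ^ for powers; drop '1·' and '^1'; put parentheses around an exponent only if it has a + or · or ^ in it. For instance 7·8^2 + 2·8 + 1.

3·8^3 + 3·8^2 + 2·8 + 7

base 2: 5 = 2^2 + 1; at 3: 3^3 + 1 = 28; next = 27
base 3: 27 = 3^3; at 4: 4^4 = 256; next = 255
base 4: 255 = 3·4^3 + 3·4^2 + 3·4 + 3; at 5: 3·5^3 + 3·5^2 + 3·5 + 3 = 468; next = 467
base 5: 467 = 3·5^3 + 3·5^2 + 3·5 + 2; at 6: 3·6^3 + 3·6^2 + 3·6 + 2 = 776; next = 775
base 6: 775 = 3·6^3 + 3·6^2 + 3·6 + 1; at 7: 3·7^3 + 3·7^2 + 3·7 + 1 = 1198; next = 1197
base 7: 1197 = 3·7^3 + 3·7^2 + 3·7; at 8: 3·8^3 + 3·8^2 + 3·8 = 1752; next = 1751
base 8: 1751 = 3·8^3 + 3·8^2 + 2·8 + 7; at 9: 3·9^3 + 3·9^2 + 2·9 + 7 = 2455; next = 2454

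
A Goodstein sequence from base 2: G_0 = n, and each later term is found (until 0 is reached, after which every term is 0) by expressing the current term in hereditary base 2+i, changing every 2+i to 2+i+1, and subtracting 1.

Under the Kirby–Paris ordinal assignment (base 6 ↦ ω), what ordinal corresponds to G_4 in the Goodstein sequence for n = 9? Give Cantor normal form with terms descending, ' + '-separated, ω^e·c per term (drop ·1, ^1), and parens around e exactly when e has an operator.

ω^ω·3 + ω^3·3 + ω^2·3 + ω·3 + 1

base 2: 9 = 2^(2 + 1) + 1; at 3: 3^(3 + 1) + 1 = 82; next = 81
base 3: 81 = 3^(3 + 1); at 4: 4^(4 + 1) = 1024; next = 1023
base 4: 1023 = 3·4^4 + 3·4^3 + 3·4^2 + 3·4 + 3; at 5: 3·5^5 + 3·5^3 + 3·5^2 + 3·5 + 3 = 9843; next = 9842
base 5: 9842 = 3·5^5 + 3·5^3 + 3·5^2 + 3·5 + 2; at 6: 3·6^6 + 3·6^3 + 3·6^2 + 3·6 + 2 = 140744; next = 140743
base 6: 140743 = 3·6^6 + 3·6^3 + 3·6^2 + 3·6 + 1; at 7: 3·7^7 + 3·7^3 + 3·7^2 + 3·7 + 1 = 2471827; next = 2471826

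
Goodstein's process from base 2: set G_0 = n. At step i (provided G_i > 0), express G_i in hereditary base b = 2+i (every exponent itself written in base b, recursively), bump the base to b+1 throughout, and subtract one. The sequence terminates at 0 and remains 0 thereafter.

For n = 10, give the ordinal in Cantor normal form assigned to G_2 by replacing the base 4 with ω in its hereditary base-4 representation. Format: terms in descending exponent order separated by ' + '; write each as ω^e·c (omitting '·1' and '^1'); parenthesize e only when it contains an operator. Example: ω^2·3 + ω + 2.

ω^(ω + 1) + 1

(0) 10|_2 = 2^(2 + 1) + 2 ↦ 3^(3 + 1) + 3|_3 = 84 ⇒ 83
(1) 83|_3 = 3^(3 + 1) + 2 ↦ 4^(4 + 1) + 2|_4 = 1026 ⇒ 1025
(2) 1025|_4 = 4^(4 + 1) + 1 ↦ 5^(5 + 1) + 1|_5 = 15626 ⇒ 15625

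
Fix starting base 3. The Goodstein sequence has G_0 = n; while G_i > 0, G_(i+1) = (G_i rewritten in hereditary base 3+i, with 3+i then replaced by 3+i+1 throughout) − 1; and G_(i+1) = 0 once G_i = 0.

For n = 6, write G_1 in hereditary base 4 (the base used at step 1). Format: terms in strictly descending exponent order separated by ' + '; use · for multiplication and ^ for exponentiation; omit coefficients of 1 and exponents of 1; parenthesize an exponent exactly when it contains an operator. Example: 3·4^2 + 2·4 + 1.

G_0=6  [base 3] 2·3  →[3↦4]→  2·4 = 8  −1 ⇒ G_1=7
G_1=7  [base 4] 4 + 3  →[4↦5]→  5 + 3 = 8  −1 ⇒ G_2=7

4 + 3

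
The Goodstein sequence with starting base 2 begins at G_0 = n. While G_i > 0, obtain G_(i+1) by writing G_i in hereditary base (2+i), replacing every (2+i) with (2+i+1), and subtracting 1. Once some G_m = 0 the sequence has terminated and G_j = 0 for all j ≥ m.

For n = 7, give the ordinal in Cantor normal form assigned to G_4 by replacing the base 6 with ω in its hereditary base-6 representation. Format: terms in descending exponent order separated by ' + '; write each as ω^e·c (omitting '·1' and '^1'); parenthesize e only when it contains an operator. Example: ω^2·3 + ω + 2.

ω^ω + 1

[0] 7 ≡ 2^2 + 2 + 1 (base 2). Lift 3: 31. −1: 30.
[1] 30 ≡ 3^3 + 3 (base 3). Lift 4: 260. −1: 259.
[2] 259 ≡ 4^4 + 3 (base 4). Lift 5: 3128. −1: 3127.
[3] 3127 ≡ 5^5 + 2 (base 5). Lift 6: 46658. −1: 46657.
[4] 46657 ≡ 6^6 + 1 (base 6). Lift 7: 823544. −1: 823543.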